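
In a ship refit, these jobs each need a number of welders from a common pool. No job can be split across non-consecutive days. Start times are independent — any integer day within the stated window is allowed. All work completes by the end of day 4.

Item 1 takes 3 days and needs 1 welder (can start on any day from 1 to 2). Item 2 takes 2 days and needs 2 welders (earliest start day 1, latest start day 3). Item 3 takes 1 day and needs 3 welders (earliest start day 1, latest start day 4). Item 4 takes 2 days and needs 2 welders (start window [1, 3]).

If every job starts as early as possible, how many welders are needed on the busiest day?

Early-start schedule: Item 1@1, Item 2@1, Item 3@1, Item 4@1.
Load per day: day 1: 8, day 2: 5, day 3: 1, day 4: 0.
Peak is 8.

8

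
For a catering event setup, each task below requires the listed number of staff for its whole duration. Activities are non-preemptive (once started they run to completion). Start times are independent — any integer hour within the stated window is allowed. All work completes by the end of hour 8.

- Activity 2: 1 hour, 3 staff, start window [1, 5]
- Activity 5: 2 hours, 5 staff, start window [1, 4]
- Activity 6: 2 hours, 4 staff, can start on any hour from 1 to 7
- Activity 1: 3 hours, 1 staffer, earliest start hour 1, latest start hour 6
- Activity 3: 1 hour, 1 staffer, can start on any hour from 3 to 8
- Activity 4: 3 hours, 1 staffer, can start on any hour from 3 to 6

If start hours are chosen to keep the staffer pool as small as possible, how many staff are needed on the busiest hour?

5

Early-start (Activity 2@1, Activity 5@1, Activity 6@1, Activity 1@1, Activity 3@3, Activity 4@3) gives peak 13: h1:13  h2:10  h3:3  h4:1  h5:1  h6:0  h7:0  h8:0.
Shift Activity 5→2, Activity 6→4, Activity 1→4, Activity 3→6, Activity 4→6.
Schedule Activity 2@1, Activity 5@2, Activity 6@4, Activity 1@4, Activity 3@6, Activity 4@6: h1:3  h2:5  h3:5  h4:5  h5:5  h6:3  h7:1  h8:1 — peak 5.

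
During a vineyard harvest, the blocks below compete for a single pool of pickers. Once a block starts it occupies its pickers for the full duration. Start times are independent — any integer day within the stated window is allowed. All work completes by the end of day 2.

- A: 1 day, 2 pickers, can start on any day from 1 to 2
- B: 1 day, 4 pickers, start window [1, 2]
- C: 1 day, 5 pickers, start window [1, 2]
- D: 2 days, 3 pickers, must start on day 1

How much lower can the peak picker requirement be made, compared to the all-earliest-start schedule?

5

Early-start peak: d1:14  d2:3 ⇒ 14.
Leveled (A@1, B@1, C@2, D@1): d1:9  d2:8 ⇒ 9.
Reduction 14 − 9 = 5.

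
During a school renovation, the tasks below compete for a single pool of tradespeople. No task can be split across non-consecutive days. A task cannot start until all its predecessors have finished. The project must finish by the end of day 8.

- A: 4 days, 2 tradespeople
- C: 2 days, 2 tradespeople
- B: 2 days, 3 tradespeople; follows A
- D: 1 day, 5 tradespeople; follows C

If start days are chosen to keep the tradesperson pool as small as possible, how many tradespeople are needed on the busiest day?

Early-start (A@1, C@1, B@5, D@3) gives peak 7: d1:4  d2:4  d3:7  d4:2  d5:3  d6:3  d7:0  d8:0.
Shift D→7.
Schedule A@1, C@1, B@5, D@7: d1:4  d2:4  d3:2  d4:2  d5:3  d6:3  d7:5  d8:0 — peak 5.

5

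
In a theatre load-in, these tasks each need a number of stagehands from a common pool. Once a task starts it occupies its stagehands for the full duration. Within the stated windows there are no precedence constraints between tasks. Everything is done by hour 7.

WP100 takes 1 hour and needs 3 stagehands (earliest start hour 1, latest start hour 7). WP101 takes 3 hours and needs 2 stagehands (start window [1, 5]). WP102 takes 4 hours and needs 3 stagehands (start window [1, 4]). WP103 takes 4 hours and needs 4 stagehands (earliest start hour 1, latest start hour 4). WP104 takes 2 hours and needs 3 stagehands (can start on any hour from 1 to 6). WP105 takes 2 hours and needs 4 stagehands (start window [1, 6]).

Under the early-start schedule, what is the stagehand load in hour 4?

7

At early start, hour 4 has: WP102, WP103.
Demand: 3 + 4 = 7.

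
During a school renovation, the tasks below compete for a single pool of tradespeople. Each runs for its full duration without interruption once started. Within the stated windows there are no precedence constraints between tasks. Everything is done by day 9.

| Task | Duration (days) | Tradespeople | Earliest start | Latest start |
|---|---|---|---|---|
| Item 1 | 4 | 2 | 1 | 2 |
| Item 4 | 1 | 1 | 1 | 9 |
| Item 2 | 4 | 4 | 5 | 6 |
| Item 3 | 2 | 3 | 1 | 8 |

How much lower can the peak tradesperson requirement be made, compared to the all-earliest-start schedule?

Early-start peak: d1:6  d2:5  d3:2  d4:2  d5:4  d6:4  d7:4  d8:4  d9:0 ⇒ 6.
Leveled (Item 1@1, Item 4@1, Item 2@5, Item 3@2): d1:3  d2:5  d3:5  d4:2  d5:4  d6:4  d7:4  d8:4  d9:0 ⇒ 5.
Reduction 6 − 5 = 1.

1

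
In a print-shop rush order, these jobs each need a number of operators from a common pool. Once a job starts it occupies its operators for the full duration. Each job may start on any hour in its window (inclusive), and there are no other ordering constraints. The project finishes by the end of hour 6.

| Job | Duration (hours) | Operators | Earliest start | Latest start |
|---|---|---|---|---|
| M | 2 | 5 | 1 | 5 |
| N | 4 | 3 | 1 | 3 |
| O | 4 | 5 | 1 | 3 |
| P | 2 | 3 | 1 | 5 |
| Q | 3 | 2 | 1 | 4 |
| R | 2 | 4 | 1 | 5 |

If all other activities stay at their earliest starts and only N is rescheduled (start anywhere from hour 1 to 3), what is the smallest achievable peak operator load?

19

N@1: h1:22  h2:22  h3:10  h4:8  h5:0  h6:0 → peak 22
N@2: h1:19  h2:22  h3:10  h4:8  h5:3  h6:0 → peak 22
N@3: h1:19  h2:19  h3:10  h4:8  h5:3  h6:3 → peak 19
Best is N@3, peak 19.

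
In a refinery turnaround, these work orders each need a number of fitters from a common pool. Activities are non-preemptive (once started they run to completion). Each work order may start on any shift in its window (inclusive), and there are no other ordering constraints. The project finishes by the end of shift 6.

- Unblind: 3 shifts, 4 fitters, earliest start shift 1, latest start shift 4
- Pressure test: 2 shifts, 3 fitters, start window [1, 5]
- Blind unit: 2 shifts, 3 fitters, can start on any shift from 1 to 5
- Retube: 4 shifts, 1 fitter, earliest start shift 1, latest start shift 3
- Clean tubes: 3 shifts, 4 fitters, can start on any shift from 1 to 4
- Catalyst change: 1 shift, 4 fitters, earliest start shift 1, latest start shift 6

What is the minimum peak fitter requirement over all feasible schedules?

Early-start (Unblind@1, Pressure test@1, Blind unit@1, Retube@1, Clean tubes@1, Catalyst change@1) gives peak 19: s1:19  s2:15  s3:9  s4:1  s5:0  s6:0.
Shift Blind unit→3, Clean tubes→4, Catalyst change→5.
Schedule Unblind@1, Pressure test@1, Blind unit@3, Retube@1, Clean tubes@4, Catalyst change@5: s1:8  s2:8  s3:8  s4:8  s5:8  s6:4 — peak 8.
Total fitter-shifts = 44 over 6 shifts ⇒ peak ≥ ⌈44/6⌉ = 8, so 8 is optimal.

8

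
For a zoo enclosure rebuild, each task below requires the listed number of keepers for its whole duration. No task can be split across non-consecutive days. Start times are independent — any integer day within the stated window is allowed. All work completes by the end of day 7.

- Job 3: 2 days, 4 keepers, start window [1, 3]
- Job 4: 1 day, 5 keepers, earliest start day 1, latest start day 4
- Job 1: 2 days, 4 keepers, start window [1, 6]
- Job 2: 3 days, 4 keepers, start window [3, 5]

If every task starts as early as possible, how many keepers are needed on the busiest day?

13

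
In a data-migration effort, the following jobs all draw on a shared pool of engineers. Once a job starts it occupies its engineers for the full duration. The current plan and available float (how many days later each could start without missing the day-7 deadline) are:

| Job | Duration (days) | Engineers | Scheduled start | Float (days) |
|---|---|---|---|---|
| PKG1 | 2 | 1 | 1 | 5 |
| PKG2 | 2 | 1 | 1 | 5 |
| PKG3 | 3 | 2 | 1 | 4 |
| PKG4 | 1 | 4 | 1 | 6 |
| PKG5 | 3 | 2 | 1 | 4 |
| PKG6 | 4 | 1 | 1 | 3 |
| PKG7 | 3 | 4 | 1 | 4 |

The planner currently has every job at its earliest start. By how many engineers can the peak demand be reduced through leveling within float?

Early-start peak: d1:15  d2:11  d3:9  d4:1  d5:0  d6:0  d7:0 ⇒ 15.
Leveled (PKG1@1, PKG2@1, PKG3@1, PKG4@4, PKG5@1, PKG6@3, PKG7@5): d1:6  d2:6  d3:5  d4:5  d5:5  d6:5  d7:4 ⇒ 6.
Reduction 15 − 6 = 9.

9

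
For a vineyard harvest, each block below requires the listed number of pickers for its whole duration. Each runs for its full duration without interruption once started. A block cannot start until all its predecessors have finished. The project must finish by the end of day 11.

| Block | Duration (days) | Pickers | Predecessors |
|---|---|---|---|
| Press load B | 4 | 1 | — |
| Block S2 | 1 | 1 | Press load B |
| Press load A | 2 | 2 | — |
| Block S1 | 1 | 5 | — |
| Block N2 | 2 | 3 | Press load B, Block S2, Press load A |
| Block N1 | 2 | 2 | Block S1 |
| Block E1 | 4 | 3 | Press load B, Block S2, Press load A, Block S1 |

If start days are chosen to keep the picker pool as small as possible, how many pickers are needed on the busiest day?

6

Early-start (Press load B@1, Block S2@5, Press load A@1, Block S1@1, Block N2@6, Block N1@2, Block E1@6) gives peak 8: d1:8  d2:5  d3:3  d4:1  d5:1  d6:6  d7:6  d8:3  d9:3  d10:0  d11:0.
Shift Block S1→3, Block N1→4.
Schedule Press load B@1, Block S2@5, Press load A@1, Block S1@3, Block N2@6, Block N1@4, Block E1@6: d1:3  d2:3  d3:6  d4:3  d5:3  d6:6  d7:6  d8:3  d9:3  d10:0  d11:0 — peak 6.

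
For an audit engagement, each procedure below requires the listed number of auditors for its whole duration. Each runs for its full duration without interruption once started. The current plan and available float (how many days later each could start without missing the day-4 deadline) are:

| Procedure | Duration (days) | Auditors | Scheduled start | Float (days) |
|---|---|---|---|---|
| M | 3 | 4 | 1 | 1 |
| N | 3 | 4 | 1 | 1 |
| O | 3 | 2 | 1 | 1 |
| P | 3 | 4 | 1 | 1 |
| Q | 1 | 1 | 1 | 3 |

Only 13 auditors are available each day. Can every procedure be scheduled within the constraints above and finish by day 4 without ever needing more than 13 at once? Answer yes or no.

The minimum achievable peak is 14; 13 < 14, so no feasible schedule stays within the cap.

no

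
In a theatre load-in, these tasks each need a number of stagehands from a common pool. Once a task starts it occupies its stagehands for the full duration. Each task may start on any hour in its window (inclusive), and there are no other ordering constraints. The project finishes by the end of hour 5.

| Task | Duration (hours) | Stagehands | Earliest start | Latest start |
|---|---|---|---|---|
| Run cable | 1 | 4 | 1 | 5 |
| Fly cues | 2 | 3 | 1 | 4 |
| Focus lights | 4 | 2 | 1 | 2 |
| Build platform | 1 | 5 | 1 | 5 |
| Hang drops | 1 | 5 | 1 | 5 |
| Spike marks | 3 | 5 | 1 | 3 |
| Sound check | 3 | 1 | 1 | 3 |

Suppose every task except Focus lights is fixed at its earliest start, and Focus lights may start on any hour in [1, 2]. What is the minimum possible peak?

23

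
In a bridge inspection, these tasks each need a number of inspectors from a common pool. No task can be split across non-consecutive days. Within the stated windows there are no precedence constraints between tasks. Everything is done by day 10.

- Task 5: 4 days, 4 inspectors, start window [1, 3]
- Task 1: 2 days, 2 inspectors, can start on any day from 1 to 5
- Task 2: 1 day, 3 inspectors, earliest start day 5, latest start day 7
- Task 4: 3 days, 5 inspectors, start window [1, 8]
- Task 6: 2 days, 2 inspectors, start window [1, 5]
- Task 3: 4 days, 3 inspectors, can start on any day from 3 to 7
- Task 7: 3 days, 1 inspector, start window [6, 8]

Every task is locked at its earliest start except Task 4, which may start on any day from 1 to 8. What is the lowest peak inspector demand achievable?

Task 4@1: d1:13  d2:13  d3:12  d4:7  d5:6  d6:4  d7:1  d8:1  d9:0  d10:0 → peak 13
Task 4@2: d1:8  d2:13  d3:12  d4:12  d5:6  d6:4  d7:1  d8:1  d9:0  d10:0 → peak 13
Task 4@3: d1:8  d2:8  d3:12  d4:12  d5:11  d6:4  d7:1  d8:1  d9:0  d10:0 → peak 12
Task 4@4: d1:8  d2:8  d3:7  d4:12  d5:11  d6:9  d7:1  d8:1  d9:0  d10:0 → peak 12
Task 4@5: d1:8  d2:8  d3:7  d4:7  d5:11  d6:9  d7:6  d8:1  d9:0  d10:0 → peak 11
Task 4@6: d1:8  d2:8  d3:7  d4:7  d5:6  d6:9  d7:6  d8:6  d9:0  d10:0 → peak 9
Task 4@7: d1:8  d2:8  d3:7  d4:7  d5:6  d6:4  d7:6  d8:6  d9:5  d10:0 → peak 8
Task 4@8: d1:8  d2:8  d3:7  d4:7  d5:6  d6:4  d7:1  d8:6  d9:5  d10:5 → peak 8
Best is Task 4@7, peak 8.

8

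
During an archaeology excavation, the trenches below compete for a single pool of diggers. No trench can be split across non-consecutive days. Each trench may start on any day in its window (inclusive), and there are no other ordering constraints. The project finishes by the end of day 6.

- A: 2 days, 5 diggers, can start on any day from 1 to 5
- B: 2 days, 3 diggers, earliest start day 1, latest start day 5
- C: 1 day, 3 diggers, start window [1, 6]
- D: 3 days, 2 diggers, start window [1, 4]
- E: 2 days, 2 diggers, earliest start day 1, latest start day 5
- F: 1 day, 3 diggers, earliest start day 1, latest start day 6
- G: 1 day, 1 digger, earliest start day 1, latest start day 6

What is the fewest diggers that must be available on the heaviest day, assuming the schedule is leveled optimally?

Early-start (A@1, B@1, C@1, D@1, E@1, F@1, G@1) gives peak 19: d1:19  d2:12  d3:2  d4:0  d5:0  d6:0.
Shift B→3, C→3, D→4, F→5, G→3.
Schedule A@1, B@3, C@3, D@4, E@1, F@5, G@3: d1:7  d2:7  d3:7  d4:5  d5:5  d6:2 — peak 7.

7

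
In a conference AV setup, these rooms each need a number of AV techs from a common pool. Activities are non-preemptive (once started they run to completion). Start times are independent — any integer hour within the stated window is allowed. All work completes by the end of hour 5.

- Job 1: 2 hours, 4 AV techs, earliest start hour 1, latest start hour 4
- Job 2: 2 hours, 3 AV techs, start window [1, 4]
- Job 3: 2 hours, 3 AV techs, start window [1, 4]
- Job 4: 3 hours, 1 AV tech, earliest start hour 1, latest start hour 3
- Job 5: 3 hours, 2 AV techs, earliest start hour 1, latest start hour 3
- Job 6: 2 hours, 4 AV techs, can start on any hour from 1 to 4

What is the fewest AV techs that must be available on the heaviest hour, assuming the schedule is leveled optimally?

Early-start (Job 1@1, Job 2@1, Job 3@1, Job 4@1, Job 5@1, Job 6@1) gives peak 17: h1:17  h2:17  h3:3  h4:0  h5:0.
Shift Job 3→3, Job 5→3, Job 6→4.
Schedule Job 1@1, Job 2@1, Job 3@3, Job 4@1, Job 5@3, Job 6@4: h1:8  h2:8  h3:6  h4:9  h5:6 — peak 9.

9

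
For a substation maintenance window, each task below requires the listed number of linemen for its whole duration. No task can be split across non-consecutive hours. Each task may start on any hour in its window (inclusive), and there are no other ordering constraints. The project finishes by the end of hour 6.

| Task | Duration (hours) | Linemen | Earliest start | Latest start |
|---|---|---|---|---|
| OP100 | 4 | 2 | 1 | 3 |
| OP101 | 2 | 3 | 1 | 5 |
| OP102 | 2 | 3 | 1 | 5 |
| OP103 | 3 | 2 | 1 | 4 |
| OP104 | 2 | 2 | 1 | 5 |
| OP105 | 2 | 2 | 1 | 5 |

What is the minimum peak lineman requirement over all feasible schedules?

6

Early-start (OP100@1, OP101@1, OP102@1, OP103@1, OP104@1, OP105@1) gives peak 14: h1:14  h2:14  h3:4  h4:2  h5:0  h6:0.
Shift OP101→5, OP102→5, OP105→3.
Schedule OP100@1, OP101@5, OP102@5, OP103@1, OP104@1, OP105@3: h1:6  h2:6  h3:6  h4:4  h5:6  h6:6 — peak 6.
Total lineman-hours = 34 over 6 hours ⇒ peak ≥ ⌈34/6⌉ = 6, so 6 is optimal.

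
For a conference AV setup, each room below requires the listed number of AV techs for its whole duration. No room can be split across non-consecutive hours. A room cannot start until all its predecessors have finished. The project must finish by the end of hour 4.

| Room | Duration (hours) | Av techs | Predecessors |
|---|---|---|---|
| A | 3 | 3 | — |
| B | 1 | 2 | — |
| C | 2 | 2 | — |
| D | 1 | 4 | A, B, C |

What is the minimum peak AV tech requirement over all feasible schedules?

Early-start (A@1, B@1, C@1, D@4) gives peak 7: h1:7  h2:5  h3:3  h4:4.
Shift C→2.
Schedule A@1, B@1, C@2, D@4: h1:5  h2:5  h3:5  h4:4 — peak 5.
Total AV tech-hours = 19 over 4 hours ⇒ peak ≥ ⌈19/4⌉ = 5, so 5 is optimal.

5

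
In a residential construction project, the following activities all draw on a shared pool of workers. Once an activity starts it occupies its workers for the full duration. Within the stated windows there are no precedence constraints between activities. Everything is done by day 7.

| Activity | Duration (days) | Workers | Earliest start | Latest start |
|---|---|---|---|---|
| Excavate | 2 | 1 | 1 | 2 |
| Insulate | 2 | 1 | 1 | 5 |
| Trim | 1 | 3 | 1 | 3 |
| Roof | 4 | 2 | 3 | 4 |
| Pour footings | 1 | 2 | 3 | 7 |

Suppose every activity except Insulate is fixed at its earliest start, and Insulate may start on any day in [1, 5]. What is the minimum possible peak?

Insulate@1: d1:5  d2:2  d3:4  d4:2  d5:2  d6:2  d7:0 → peak 5
Insulate@2: d1:4  d2:2  d3:5  d4:2  d5:2  d6:2  d7:0 → peak 5
Insulate@3: d1:4  d2:1  d3:5  d4:3  d5:2  d6:2  d7:0 → peak 5
Insulate@4: d1:4  d2:1  d3:4  d4:3  d5:3  d6:2  d7:0 → peak 4
Insulate@5: d1:4  d2:1  d3:4  d4:2  d5:3  d6:3  d7:0 → peak 4
Best is Insulate@4, peak 4.

4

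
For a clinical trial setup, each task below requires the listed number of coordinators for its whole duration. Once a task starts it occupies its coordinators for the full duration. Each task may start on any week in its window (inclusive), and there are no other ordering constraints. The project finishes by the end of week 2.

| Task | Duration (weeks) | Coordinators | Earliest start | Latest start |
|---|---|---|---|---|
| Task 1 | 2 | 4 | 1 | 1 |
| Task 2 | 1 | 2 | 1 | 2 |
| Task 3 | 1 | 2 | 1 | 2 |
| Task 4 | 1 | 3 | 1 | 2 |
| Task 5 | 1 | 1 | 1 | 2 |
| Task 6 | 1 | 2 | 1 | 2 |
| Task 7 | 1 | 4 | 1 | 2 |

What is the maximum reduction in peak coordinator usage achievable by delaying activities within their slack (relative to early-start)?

7

Early-start peak: w1:18  w2:4 ⇒ 18.
Leveled (Task 1@1, Task 2@1, Task 3@1, Task 4@1, Task 5@2, Task 6@2, Task 7@2): w1:11  w2:11 ⇒ 11.
Reduction 18 − 11 = 7.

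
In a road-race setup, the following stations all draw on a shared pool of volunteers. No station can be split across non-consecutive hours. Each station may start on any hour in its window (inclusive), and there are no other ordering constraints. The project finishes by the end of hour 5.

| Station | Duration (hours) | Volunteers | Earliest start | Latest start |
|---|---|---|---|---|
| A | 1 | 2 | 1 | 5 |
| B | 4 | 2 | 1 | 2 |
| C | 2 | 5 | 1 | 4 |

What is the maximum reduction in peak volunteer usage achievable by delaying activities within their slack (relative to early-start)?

2

Early-start peak: h1:9  h2:7  h3:2  h4:2  h5:0 ⇒ 9.
Leveled (A@1, B@1, C@2): h1:4  h2:7  h3:7  h4:2  h5:0 ⇒ 7.
Reduction 9 − 7 = 2.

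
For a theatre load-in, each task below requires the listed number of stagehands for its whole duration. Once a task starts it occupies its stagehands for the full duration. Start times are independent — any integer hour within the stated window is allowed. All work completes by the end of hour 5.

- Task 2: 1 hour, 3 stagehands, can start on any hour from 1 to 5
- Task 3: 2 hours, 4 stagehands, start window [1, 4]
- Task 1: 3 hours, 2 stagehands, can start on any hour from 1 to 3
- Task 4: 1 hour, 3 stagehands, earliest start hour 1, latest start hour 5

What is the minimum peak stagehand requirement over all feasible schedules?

5

Early-start (Task 2@1, Task 3@1, Task 1@1, Task 4@1) gives peak 12: h1:12  h2:6  h3:2  h4:0  h5:0.
Shift Task 3→4, Task 4→2.
Schedule Task 2@1, Task 3@4, Task 1@1, Task 4@2: h1:5  h2:5  h3:2  h4:4  h5:4 — peak 5.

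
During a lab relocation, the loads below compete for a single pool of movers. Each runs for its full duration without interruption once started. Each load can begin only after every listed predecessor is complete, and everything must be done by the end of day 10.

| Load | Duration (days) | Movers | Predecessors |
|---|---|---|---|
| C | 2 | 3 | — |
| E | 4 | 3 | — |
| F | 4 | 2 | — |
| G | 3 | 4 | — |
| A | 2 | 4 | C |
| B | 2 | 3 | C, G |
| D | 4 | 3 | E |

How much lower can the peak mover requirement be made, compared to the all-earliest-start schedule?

5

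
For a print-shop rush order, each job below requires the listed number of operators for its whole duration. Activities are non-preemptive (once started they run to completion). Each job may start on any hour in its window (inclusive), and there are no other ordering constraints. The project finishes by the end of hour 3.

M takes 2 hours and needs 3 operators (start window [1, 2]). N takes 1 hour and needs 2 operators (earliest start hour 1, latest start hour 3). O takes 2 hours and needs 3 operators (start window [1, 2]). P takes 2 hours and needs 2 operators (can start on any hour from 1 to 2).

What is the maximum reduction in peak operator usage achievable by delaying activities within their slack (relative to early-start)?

Early-start peak: h1:10  h2:8  h3:0 ⇒ 10.
Leveled (M@1, N@1, O@1, P@2): h1:8  h2:8  h3:2 ⇒ 8.
Reduction 10 − 8 = 2.

2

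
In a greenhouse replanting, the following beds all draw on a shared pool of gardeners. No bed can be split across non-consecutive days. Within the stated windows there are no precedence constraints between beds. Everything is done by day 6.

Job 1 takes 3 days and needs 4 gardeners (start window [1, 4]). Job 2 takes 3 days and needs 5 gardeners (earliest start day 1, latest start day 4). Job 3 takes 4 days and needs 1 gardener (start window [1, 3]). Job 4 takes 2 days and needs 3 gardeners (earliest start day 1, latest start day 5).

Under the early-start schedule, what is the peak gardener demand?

13

Early-start schedule: Job 1@1, Job 2@1, Job 3@1, Job 4@1.
Load per day: day 1: 13, day 2: 13, day 3: 10, day 4: 1, day 5: 0, day 6: 0.
Peak is 13.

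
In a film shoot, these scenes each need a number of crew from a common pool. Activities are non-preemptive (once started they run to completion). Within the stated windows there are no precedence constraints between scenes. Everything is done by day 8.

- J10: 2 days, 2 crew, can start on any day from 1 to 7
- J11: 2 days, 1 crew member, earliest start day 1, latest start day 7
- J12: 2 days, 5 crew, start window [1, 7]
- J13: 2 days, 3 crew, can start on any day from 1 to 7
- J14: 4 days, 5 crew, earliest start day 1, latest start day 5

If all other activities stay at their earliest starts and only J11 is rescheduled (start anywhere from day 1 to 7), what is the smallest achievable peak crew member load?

J11@1: d1:16  d2:16  d3:5  d4:5  d5:0  d6:0  d7:0  d8:0 → peak 16
J11@2: d1:15  d2:16  d3:6  d4:5  d5:0  d6:0  d7:0  d8:0 → peak 16
J11@3: d1:15  d2:15  d3:6  d4:6  d5:0  d6:0  d7:0  d8:0 → peak 15
J11@4: d1:15  d2:15  d3:5  d4:6  d5:1  d6:0  d7:0  d8:0 → peak 15
J11@5: d1:15  d2:15  d3:5  d4:5  d5:1  d6:1  d7:0  d8:0 → peak 15
J11@6: d1:15  d2:15  d3:5  d4:5  d5:0  d6:1  d7:1  d8:0 → peak 15
J11@7: d1:15  d2:15  d3:5  d4:5  d5:0  d6:0  d7:1  d8:1 → peak 15
Best is J11@3, peak 15.

15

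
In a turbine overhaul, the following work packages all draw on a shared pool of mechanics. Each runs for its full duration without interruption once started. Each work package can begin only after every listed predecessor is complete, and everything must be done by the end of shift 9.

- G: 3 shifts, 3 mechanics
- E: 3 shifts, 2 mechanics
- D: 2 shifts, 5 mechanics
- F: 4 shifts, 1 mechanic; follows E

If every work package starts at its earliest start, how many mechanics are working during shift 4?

1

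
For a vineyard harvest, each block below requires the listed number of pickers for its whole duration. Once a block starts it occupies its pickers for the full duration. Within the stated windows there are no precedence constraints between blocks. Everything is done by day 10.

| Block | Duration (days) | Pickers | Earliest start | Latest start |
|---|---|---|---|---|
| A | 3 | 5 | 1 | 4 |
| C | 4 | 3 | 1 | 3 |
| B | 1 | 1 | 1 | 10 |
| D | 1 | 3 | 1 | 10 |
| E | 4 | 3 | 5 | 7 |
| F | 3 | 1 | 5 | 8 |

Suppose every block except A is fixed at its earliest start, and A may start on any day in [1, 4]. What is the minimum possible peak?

A@1: d1:12  d2:8  d3:8  d4:3  d5:4  d6:4  d7:4  d8:3  d9:0  d10:0 → peak 12
A@2: d1:7  d2:8  d3:8  d4:8  d5:4  d6:4  d7:4  d8:3  d9:0  d10:0 → peak 8
A@3: d1:7  d2:3  d3:8  d4:8  d5:9  d6:4  d7:4  d8:3  d9:0  d10:0 → peak 9
A@4: d1:7  d2:3  d3:3  d4:8  d5:9  d6:9  d7:4  d8:3  d9:0  d10:0 → peak 9
Best is A@2, peak 8.

8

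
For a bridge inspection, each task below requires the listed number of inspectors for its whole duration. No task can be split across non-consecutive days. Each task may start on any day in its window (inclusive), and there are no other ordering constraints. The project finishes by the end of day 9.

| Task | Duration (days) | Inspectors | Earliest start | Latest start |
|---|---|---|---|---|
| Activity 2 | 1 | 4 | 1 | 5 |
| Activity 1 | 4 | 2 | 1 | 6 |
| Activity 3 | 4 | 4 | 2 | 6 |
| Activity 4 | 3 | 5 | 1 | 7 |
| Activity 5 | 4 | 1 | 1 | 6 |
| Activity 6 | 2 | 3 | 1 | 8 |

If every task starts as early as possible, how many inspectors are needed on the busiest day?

15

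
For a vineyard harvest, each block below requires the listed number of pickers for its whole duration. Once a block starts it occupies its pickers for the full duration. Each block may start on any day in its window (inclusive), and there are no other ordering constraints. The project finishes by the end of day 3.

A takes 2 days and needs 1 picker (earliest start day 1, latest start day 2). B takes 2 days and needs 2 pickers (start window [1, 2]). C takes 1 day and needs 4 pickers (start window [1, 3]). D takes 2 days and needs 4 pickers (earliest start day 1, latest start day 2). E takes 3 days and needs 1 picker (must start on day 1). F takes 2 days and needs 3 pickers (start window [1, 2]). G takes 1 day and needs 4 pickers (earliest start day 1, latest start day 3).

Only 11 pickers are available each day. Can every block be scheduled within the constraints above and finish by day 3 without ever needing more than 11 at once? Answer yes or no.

Schedule A@1, B@1, C@1, D@2, E@1, F@1, G@3: d1:11  d2:11  d3:9 — peak 11 ≤ 11.

yes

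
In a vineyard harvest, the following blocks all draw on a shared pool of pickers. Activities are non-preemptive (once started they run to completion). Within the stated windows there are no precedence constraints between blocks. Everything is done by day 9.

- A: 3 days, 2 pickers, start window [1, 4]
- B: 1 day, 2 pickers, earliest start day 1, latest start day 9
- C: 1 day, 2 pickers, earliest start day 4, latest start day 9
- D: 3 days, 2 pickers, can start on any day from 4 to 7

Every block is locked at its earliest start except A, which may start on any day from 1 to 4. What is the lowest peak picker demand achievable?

4

A@1: d1:4  d2:2  d3:2  d4:4  d5:2  d6:2  d7:0  d8:0  d9:0 → peak 4
A@2: d1:2  d2:2  d3:2  d4:6  d5:2  d6:2  d7:0  d8:0  d9:0 → peak 6
A@3: d1:2  d2:0  d3:2  d4:6  d5:4  d6:2  d7:0  d8:0  d9:0 → peak 6
A@4: d1:2  d2:0  d3:0  d4:6  d5:4  d6:4  d7:0  d8:0  d9:0 → peak 6
Best is A@1, peak 4.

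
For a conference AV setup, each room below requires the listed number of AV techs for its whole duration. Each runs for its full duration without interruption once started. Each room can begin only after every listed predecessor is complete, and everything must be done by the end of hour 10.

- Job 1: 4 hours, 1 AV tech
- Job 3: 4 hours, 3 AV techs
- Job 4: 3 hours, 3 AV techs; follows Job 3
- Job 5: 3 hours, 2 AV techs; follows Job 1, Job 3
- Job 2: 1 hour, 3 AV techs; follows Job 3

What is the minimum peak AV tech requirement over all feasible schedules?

Early-start (Job 1@1, Job 3@1, Job 4@5, Job 5@5, Job 2@5) gives peak 8: h1:4  h2:4  h3:4  h4:4  h5:8  h6:5  h7:5  h8:0  h9:0  h10:0.
Shift Job 2→8.
Schedule Job 1@1, Job 3@1, Job 4@5, Job 5@5, Job 2@8: h1:4  h2:4  h3:4  h4:4  h5:5  h6:5  h7:5  h8:3  h9:0  h10:0 — peak 5.

5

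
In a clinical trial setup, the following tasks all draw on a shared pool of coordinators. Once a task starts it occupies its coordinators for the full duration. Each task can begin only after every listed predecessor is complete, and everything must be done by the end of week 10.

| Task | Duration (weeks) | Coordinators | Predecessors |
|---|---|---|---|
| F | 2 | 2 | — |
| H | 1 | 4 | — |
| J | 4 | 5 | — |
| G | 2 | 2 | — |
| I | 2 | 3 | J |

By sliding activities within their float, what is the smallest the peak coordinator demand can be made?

5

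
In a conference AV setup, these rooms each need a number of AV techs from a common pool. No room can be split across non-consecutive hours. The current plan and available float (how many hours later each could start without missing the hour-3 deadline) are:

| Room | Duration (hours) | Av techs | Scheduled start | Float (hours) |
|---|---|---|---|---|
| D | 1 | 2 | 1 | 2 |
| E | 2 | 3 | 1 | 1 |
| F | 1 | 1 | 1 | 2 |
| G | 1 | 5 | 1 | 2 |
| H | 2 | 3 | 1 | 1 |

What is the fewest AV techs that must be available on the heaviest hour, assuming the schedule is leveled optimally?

7

Early-start (D@1, E@1, F@1, G@1, H@1) gives peak 14: h1:14  h2:6  h3:0.
Shift E→2, F→2, H→2.
Schedule D@1, E@2, F@2, G@1, H@2: h1:7  h2:7  h3:6 — peak 7.
Total AV tech-hours = 20 over 3 hours ⇒ peak ≥ ⌈20/3⌉ = 7, so 7 is optimal.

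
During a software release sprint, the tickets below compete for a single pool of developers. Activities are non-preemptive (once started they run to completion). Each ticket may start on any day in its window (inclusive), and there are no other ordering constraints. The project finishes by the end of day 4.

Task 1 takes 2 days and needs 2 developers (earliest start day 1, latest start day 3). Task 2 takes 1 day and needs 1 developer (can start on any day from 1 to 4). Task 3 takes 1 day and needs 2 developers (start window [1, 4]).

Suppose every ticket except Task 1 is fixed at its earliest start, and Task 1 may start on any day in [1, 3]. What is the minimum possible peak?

Task 1@1: d1:5  d2:2  d3:0  d4:0 → peak 5
Task 1@2: d1:3  d2:2  d3:2  d4:0 → peak 3
Task 1@3: d1:3  d2:0  d3:2  d4:2 → peak 3
Best is Task 1@2, peak 3.

3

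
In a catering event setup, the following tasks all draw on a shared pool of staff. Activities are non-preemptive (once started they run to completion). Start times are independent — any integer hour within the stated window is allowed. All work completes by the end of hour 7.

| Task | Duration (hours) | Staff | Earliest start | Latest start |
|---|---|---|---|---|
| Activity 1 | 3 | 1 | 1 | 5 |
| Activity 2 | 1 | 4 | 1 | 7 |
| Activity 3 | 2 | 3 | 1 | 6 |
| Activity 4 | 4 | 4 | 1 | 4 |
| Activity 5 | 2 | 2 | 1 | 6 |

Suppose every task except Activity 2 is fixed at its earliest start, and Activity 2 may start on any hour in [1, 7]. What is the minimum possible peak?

Activity 2@1: h1:14  h2:10  h3:5  h4:4  h5:0  h6:0  h7:0 → peak 14
Activity 2@2: h1:10  h2:14  h3:5  h4:4  h5:0  h6:0  h7:0 → peak 14
Activity 2@3: h1:10  h2:10  h3:9  h4:4  h5:0  h6:0  h7:0 → peak 10
Activity 2@4: h1:10  h2:10  h3:5  h4:8  h5:0  h6:0  h7:0 → peak 10
Activity 2@5: h1:10  h2:10  h3:5  h4:4  h5:4  h6:0  h7:0 → peak 10
Activity 2@6: h1:10  h2:10  h3:5  h4:4  h5:0  h6:4  h7:0 → peak 10
Activity 2@7: h1:10  h2:10  h3:5  h4:4  h5:0  h6:0  h7:4 → peak 10
Best is Activity 2@3, peak 10.

10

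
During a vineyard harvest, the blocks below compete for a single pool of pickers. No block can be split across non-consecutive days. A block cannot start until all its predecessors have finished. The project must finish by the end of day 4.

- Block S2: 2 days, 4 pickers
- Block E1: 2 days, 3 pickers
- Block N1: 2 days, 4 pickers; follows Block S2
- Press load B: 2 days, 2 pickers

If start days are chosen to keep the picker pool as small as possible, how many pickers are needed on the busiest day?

Early-start (Block S2@1, Block E1@1, Block N1@3, Press load B@1) gives peak 9: d1:9  d2:9  d3:4  d4:4.
Shift Press load B→3.
Schedule Block S2@1, Block E1@1, Block N1@3, Press load B@3: d1:7  d2:7  d3:6  d4:6 — peak 7.
Total picker-days = 26 over 4 days ⇒ peak ≥ ⌈26/4⌉ = 7, so 7 is optimal.

7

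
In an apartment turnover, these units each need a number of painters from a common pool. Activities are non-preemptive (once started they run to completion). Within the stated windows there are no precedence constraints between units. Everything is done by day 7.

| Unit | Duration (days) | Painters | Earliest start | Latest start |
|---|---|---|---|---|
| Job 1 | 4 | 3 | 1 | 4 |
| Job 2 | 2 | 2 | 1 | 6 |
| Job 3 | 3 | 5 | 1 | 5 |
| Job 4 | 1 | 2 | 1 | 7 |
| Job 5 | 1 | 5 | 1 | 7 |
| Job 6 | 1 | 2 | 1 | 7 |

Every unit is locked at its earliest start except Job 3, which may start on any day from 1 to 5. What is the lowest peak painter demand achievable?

14

Job 3@1: d1:19  d2:10  d3:8  d4:3  d5:0  d6:0  d7:0 → peak 19
Job 3@2: d1:14  d2:10  d3:8  d4:8  d5:0  d6:0  d7:0 → peak 14
Job 3@3: d1:14  d2:5  d3:8  d4:8  d5:5  d6:0  d7:0 → peak 14
Job 3@4: d1:14  d2:5  d3:3  d4:8  d5:5  d6:5  d7:0 → peak 14
Job 3@5: d1:14  d2:5  d3:3  d4:3  d5:5  d6:5  d7:5 → peak 14
Best is Job 3@2, peak 14.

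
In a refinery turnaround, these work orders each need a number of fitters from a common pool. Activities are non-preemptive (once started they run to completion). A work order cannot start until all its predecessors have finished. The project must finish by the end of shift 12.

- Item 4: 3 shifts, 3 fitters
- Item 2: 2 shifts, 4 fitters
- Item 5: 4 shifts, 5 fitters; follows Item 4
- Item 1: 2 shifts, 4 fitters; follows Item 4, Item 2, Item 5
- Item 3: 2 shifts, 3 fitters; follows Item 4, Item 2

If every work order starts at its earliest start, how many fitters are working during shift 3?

3

At early start, shift 3 has: Item 4.
Demand: 3 = 3.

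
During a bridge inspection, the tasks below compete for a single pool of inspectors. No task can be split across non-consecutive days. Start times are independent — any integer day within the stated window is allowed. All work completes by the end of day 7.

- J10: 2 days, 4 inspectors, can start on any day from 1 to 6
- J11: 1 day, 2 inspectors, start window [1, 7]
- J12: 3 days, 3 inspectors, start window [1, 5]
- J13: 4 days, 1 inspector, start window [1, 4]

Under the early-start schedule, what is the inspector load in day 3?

At early start, day 3 has: J12, J13.
Demand: 3 + 1 = 4.

4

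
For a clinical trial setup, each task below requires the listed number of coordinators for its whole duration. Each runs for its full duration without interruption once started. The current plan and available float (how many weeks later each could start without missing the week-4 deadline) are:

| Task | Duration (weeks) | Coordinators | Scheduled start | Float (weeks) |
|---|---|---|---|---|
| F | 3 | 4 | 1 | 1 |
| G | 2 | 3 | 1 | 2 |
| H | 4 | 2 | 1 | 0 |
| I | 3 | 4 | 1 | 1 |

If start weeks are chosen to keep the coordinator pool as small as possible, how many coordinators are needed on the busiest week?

13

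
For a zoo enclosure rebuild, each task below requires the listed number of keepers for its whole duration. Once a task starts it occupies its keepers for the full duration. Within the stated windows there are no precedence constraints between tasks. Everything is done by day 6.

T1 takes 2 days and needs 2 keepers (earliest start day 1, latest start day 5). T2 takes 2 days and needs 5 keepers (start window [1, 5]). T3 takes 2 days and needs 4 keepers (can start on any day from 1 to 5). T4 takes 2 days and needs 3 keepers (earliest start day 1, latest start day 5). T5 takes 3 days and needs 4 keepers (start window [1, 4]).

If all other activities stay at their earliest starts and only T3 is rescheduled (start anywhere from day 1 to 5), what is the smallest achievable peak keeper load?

T3@1: d1:18  d2:18  d3:4  d4:0  d5:0  d6:0 → peak 18
T3@2: d1:14  d2:18  d3:8  d4:0  d5:0  d6:0 → peak 18
T3@3: d1:14  d2:14  d3:8  d4:4  d5:0  d6:0 → peak 14
T3@4: d1:14  d2:14  d3:4  d4:4  d5:4  d6:0 → peak 14
T3@5: d1:14  d2:14  d3:4  d4:0  d5:4  d6:4 → peak 14
Best is T3@3, peak 14.

14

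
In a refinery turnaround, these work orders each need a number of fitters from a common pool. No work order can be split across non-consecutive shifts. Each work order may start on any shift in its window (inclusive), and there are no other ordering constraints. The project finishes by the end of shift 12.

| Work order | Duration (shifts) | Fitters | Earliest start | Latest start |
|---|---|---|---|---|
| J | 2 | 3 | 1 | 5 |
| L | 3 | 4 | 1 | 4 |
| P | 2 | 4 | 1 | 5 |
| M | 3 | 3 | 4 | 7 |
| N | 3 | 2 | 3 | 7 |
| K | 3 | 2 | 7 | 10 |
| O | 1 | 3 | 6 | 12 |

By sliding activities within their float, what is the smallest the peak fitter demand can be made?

7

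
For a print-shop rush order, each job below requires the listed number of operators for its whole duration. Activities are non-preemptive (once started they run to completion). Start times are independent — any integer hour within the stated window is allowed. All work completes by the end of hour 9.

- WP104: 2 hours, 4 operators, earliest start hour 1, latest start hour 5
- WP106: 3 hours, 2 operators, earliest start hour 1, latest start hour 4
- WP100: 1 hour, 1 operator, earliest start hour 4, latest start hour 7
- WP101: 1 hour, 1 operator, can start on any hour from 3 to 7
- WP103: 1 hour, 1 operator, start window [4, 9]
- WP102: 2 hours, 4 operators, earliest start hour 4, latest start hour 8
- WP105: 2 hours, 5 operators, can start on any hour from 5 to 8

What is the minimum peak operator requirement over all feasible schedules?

Early-start (WP104@1, WP106@1, WP100@4, WP101@3, WP103@4, WP102@4, WP105@5) gives peak 9: h1:6  h2:6  h3:3  h4:6  h5:9  h6:5  h7:0  h8:0  h9:0.
Shift WP106→3, WP102→6, WP105→8.
Schedule WP104@1, WP106@3, WP100@4, WP101@3, WP103@4, WP102@6, WP105@8: h1:4  h2:4  h3:3  h4:4  h5:2  h6:4  h7:4  h8:5  h9:5 — peak 5.

5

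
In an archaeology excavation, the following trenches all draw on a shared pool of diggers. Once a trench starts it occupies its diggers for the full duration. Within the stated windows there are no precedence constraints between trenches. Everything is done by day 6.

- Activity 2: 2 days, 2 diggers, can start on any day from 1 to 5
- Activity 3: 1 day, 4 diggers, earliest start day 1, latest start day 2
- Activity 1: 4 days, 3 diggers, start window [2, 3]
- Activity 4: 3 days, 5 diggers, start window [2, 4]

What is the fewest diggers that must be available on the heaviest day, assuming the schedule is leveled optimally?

8

Early-start (Activity 2@1, Activity 3@1, Activity 1@2, Activity 4@2) gives peak 10: d1:6  d2:10  d3:8  d4:8  d5:3  d6:0.
Shift Activity 4→3.
Schedule Activity 2@1, Activity 3@1, Activity 1@2, Activity 4@3: d1:6  d2:5  d3:8  d4:8  d5:8  d6:0 — peak 8.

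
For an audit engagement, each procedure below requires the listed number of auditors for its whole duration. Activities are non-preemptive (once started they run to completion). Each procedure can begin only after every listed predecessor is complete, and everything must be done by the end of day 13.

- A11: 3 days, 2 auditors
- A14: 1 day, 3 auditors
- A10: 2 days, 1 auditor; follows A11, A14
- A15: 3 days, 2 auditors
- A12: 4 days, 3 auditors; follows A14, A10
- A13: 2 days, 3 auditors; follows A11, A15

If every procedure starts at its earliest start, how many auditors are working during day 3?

At early start, day 3 has: A11, A15.
Demand: 2 + 2 = 4.

4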